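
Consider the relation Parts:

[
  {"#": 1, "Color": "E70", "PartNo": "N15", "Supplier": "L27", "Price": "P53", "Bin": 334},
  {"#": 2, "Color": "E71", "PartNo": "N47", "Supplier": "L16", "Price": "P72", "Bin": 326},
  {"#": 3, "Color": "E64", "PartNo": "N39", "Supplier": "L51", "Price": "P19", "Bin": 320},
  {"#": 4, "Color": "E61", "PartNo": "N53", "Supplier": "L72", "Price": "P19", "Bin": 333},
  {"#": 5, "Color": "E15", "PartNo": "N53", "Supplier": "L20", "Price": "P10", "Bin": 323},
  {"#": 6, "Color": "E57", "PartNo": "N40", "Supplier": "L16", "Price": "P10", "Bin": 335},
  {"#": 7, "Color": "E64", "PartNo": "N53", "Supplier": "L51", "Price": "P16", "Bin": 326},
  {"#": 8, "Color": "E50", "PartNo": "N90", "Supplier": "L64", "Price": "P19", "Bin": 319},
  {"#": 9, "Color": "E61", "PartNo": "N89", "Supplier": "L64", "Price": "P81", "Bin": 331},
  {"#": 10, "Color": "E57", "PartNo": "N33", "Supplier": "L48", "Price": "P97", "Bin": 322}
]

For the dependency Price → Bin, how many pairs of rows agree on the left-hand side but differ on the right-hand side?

4

Price=P19: violating pairs (3,4), (3,8), (4,8) — 3 pairs.
Price=P10: violating pairs (5,6) — 1 pair.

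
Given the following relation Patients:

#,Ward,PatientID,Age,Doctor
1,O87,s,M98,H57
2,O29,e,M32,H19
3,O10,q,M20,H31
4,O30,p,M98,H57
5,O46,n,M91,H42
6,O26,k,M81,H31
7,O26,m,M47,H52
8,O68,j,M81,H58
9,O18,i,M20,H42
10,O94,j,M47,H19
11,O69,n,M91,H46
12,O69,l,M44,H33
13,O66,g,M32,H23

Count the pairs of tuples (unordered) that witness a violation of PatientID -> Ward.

PatientID=n: violating pairs (5,11) — 1 pair.
PatientID=j: violating pairs (8,10) — 1 pair.

2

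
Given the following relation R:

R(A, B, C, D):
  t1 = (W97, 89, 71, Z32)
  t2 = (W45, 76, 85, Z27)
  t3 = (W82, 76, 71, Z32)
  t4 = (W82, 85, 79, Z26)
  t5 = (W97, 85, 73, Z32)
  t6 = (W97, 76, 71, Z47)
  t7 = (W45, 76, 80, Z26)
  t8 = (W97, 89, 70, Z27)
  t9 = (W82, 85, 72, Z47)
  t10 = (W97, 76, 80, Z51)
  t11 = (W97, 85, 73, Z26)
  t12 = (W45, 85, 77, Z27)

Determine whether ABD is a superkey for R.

All 12 rows have distinct ABD values, so ABD → (all attributes) holds and ABD is a superkey.

Yes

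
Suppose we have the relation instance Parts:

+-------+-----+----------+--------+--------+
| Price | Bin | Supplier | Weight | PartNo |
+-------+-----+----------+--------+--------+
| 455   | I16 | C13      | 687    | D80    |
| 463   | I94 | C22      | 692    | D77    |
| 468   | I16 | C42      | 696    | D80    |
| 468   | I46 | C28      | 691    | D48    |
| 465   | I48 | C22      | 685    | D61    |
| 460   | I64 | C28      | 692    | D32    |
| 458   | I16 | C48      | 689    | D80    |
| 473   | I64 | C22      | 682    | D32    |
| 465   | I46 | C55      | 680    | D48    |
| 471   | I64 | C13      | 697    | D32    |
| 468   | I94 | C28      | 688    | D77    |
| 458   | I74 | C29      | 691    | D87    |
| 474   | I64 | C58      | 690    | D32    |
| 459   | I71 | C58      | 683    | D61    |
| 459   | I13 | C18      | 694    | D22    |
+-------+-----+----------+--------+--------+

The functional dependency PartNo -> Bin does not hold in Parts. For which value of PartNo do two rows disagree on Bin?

D61

PartNo=D80: 3 rows → Bin = I16, I16, I16 ✓
PartNo=D77: 2 rows → Bin = I94, I94 ✓
PartNo=D48: 2 rows → Bin = I46, I46 ✓
PartNo=D61: 2 rows → Bin takes values {I48, I71} — violation
PartNo=D32: 4 rows → Bin = I64, I64, I64, I64 ✓
PartNo=D87: 1 row → Bin = I74 ✓
PartNo=D22: 1 row → Bin = I13 ✓
The only PartNo value with inconsistent Bin is PartNo=D61.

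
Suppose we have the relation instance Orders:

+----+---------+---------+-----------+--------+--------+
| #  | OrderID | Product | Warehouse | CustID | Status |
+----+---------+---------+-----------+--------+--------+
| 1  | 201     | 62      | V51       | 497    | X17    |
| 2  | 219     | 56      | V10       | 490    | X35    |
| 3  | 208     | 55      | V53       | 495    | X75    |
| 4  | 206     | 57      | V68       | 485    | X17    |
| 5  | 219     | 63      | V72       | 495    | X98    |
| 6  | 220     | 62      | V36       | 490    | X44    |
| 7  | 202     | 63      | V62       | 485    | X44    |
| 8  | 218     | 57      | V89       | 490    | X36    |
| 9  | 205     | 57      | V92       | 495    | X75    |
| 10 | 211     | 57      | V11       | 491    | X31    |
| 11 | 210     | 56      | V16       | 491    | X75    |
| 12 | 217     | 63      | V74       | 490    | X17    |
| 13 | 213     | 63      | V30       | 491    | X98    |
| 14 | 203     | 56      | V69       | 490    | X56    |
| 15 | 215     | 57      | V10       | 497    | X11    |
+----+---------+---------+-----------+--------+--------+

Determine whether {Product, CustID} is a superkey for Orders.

No

Rows 2 and 14 have the same {Product, CustID} value (Product=56, CustID=490) but are distinct tuples, so {Product, CustID} does not determine every attribute — not a superkey.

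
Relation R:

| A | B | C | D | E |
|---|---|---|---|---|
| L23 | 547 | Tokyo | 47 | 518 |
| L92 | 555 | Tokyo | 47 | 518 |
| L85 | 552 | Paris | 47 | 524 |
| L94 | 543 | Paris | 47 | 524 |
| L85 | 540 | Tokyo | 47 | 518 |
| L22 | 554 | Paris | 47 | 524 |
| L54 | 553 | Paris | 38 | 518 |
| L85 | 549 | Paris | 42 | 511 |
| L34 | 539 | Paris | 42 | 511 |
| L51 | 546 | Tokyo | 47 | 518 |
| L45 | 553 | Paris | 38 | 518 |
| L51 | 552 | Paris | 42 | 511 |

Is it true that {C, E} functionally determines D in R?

(C=Tokyo, E=518): 4 rows → D = 47, 47, 47, 47 ✓
(C=Paris, E=524): 3 rows → D = 47, 47, 47 ✓
(C=Paris, E=518): 2 rows → D = 38, 38 ✓
(C=Paris, E=511): 3 rows → D = 42, 42, 42 ✓
Every {C, E} value is associated with a single D value, so {C, E} -> D holds.

Yes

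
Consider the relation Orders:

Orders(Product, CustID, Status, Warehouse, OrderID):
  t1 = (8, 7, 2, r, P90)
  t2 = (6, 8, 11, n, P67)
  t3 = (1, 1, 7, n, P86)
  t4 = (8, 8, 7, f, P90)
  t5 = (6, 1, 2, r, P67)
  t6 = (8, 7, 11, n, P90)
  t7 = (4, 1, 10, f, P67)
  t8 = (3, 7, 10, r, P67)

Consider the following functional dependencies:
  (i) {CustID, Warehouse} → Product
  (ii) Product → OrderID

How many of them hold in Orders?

(i) {CustID, Warehouse} → Product: (CustID=7, Warehouse=r): rows 1, 8 → Product takes values {8, 3} — violation — fails.
(ii) Product → OrderID: every LHS value maps to a single RHS value — holds.
1 of the 2 dependencies holds.

1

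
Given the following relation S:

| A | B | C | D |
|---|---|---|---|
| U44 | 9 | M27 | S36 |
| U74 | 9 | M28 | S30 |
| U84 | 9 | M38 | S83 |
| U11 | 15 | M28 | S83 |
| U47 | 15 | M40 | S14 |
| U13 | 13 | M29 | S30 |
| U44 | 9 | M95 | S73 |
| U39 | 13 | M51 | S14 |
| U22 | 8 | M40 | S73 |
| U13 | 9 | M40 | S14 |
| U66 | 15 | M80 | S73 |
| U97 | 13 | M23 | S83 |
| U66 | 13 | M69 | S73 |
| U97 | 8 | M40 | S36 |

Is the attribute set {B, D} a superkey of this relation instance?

All 14 rows have distinct {B, D} values, so {B, D} → (all attributes) holds and {B, D} is a superkey.

Yes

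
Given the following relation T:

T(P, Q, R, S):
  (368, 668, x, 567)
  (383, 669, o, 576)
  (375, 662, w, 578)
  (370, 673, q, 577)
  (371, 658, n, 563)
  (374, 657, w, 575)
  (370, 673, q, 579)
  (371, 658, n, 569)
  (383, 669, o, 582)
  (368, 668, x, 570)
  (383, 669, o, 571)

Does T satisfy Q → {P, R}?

Q=668: 2 rows → {P,R} = (368, x), (368, x) ✓
Q=669: 3 rows → {P,R} = (383, o), (383, o), (383, o) ✓
Q=662: 1 row → {P,R} = (375, w) ✓
Q=673: 2 rows → {P,R} = (370, q), (370, q) ✓
Q=658: 2 rows → {P,R} = (371, n), (371, n) ✓
Q=657: 1 row → {P,R} = (374, w) ✓
Every Q value is associated with a single {P, R} value, so Q → {P, R} holds.

Yes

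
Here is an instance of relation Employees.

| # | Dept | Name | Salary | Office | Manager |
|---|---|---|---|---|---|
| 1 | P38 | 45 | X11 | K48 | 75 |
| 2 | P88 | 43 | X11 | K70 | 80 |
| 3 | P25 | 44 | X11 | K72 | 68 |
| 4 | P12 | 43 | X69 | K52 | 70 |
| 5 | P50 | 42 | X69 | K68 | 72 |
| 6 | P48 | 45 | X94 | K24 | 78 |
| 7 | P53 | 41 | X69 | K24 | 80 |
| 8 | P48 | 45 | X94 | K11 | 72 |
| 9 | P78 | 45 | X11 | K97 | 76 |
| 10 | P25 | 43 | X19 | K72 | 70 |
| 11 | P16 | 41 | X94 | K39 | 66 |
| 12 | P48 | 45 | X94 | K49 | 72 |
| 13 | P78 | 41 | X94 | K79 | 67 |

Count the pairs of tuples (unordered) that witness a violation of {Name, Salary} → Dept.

2

(Name=45, Salary=X11): violating pairs (1,9) — 1 pair.
(Name=45, Salary=X94): all 3 rows agree on Dept — 0 pairs.
(Name=41, Salary=X94): violating pairs (11,13) — 1 pair.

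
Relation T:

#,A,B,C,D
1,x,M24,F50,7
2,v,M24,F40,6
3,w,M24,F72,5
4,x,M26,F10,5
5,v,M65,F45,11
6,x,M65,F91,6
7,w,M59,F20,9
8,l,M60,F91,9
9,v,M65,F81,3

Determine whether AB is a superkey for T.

Rows 5 and 9 have the same AB value (A=v, B=M65) but are distinct tuples, so AB does not determine every attribute — not a superkey.

No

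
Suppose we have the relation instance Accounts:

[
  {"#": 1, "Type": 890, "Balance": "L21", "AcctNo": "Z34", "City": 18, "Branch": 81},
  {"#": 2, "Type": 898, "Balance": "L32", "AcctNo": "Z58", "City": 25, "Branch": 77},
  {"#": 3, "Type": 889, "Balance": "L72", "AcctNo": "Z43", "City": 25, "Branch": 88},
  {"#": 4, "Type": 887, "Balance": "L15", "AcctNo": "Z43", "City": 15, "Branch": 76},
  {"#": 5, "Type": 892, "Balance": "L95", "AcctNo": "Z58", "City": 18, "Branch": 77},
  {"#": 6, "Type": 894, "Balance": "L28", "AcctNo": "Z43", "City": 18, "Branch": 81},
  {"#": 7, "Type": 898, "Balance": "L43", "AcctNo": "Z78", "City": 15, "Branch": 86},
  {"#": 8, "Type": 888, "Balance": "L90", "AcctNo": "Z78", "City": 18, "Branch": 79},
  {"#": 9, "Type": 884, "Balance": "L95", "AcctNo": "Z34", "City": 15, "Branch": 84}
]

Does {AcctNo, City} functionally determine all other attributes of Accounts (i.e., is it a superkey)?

Yes

All 9 rows have distinct {AcctNo, City} values, so {AcctNo, City} → (all attributes) holds and {AcctNo, City} is a superkey.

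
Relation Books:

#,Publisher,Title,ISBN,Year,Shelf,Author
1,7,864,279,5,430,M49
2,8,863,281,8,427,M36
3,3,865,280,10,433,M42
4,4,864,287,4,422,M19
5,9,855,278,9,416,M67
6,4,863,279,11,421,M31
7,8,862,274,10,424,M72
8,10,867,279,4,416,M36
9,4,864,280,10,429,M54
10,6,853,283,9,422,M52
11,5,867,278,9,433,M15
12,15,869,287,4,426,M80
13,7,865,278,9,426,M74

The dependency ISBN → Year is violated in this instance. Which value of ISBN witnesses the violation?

279

ISBN=279: rows 1, 6, 8 → Year takes values {5, 11, 4} — violation
ISBN=281: row 2 → Year = 8 ✓
ISBN=280: rows 3, 9 → Year = 10, 10 ✓
ISBN=287: rows 4, 12 → Year = 4, 4 ✓
ISBN=278: rows 5, 11, 13 → Year = 9, 9, 9 ✓
ISBN=274: row 7 → Year = 10 ✓
ISBN=283: row 10 → Year = 9 ✓
The only ISBN value with inconsistent Year is ISBN=279.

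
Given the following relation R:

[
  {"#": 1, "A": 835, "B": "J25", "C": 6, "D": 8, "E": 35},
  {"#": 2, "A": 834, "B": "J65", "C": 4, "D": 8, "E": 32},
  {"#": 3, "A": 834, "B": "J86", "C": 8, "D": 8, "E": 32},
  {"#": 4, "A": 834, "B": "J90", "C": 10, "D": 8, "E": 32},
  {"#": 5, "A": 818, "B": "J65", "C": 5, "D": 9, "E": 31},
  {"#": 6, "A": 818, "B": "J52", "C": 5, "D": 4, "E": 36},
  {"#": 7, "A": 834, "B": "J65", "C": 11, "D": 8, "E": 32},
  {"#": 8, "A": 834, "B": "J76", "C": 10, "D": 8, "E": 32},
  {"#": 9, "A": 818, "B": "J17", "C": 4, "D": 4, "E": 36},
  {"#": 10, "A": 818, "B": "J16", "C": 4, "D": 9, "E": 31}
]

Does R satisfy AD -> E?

(A=835, D=8): row 1 → E = 35 ✓
(A=834, D=8): rows 2, 3, 4, 7, 8 → E = 32, 32, 32, 32, 32 ✓
(A=818, D=9): rows 5, 10 → E = 31, 31 ✓
(A=818, D=4): rows 6, 9 → E = 36, 36 ✓
Every AD value is associated with a single E value, so AD -> E holds.

Yes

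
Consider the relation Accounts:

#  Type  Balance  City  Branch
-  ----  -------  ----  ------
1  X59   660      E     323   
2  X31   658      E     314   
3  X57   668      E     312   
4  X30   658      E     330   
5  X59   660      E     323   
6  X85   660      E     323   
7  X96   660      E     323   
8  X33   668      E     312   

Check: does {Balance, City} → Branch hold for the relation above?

(Balance=660, City=E): rows 1, 5, 6, 7 → Branch = 323, 323, 323, 323 ✓
(Balance=658, City=E): rows 2, 4 → Branch takes values {314, 330} — violation
(Balance=668, City=E): rows 3, 8 → Branch = 312, 312 ✓
Two rows agree on {Balance, City} but differ on Branch, so {Balance, City} → Branch does not hold.

No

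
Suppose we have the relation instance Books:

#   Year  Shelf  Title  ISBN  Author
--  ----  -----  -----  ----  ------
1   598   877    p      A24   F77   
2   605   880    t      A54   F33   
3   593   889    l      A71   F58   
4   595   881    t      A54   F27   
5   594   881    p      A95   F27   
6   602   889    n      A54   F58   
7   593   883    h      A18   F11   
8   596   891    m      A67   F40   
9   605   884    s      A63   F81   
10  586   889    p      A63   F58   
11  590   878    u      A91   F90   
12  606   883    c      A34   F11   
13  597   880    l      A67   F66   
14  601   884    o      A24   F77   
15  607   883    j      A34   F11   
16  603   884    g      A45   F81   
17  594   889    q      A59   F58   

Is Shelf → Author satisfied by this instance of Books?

Shelf=877: row 1 → Author = F77 ✓
Shelf=880: rows 2, 13 → Author takes values {F33, F66} — violation
Shelf=889: rows 3, 6, 10, 17 → Author = F58, F58, F58, F58 ✓
Shelf=881: rows 4, 5 → Author = F27, F27 ✓
Shelf=883: rows 7, 12, 15 → Author = F11, F11, F11 ✓
Shelf=891: row 8 → Author = F40 ✓
Shelf=884: rows 9, 14, 16 → Author takes values {F81, F77} — violation
Shelf=878: row 11 → Author = F90 ✓
Two rows agree on Shelf but differ on Author, so Shelf → Author does not hold.

No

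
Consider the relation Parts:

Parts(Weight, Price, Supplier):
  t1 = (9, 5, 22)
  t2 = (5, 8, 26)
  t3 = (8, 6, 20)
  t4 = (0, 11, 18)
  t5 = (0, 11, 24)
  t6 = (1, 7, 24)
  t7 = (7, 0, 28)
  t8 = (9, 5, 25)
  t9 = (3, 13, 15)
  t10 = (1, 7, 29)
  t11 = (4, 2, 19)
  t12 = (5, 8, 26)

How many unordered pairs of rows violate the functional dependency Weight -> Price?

Weight=9: all 2 rows agree on Price — 0 pairs.
Weight=5: all 2 rows agree on Price — 0 pairs.
Weight=0: all 2 rows agree on Price — 0 pairs.
Weight=1: all 2 rows agree on Price — 0 pairs.

0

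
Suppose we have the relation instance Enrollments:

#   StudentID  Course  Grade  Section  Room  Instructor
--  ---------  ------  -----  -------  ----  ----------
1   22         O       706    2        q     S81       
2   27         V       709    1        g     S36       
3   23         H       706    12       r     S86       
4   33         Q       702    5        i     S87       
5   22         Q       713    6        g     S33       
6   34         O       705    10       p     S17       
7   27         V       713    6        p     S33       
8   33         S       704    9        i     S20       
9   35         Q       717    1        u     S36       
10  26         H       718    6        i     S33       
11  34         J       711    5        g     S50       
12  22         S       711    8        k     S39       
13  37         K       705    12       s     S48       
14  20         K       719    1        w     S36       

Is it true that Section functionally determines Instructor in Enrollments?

Section=2: row 1 → Instructor = S81 ✓
Section=1: rows 2, 9, 14 → Instructor = S36, S36, S36 ✓
Section=12: rows 3, 13 → Instructor takes values {S86, S48} — violation
Section=5: rows 4, 11 → Instructor takes values {S87, S50} — violation
Section=6: rows 5, 7, 10 → Instructor = S33, S33, S33 ✓
Section=10: row 6 → Instructor = S17 ✓
Section=9: row 8 → Instructor = S20 ✓
Section=8: row 12 → Instructor = S39 ✓
Two rows agree on Section but differ on Instructor, so Section → Instructor does not hold.

No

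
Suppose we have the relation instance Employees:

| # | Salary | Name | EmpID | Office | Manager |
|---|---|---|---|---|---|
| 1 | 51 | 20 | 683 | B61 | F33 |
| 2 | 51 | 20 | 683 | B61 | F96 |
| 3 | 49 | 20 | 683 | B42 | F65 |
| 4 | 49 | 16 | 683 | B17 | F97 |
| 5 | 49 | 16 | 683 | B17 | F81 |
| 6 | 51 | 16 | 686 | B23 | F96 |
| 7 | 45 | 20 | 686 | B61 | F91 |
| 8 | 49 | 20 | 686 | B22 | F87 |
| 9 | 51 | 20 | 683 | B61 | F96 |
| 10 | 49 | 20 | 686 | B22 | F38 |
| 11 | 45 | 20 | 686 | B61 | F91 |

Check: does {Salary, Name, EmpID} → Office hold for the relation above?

Yes

(Salary=51, Name=20, EmpID=683): rows 1, 2, 9 → Office = B61, B61, B61 ✓
(Salary=49, Name=20, EmpID=683): row 3 → Office = B42 ✓
(Salary=49, Name=16, EmpID=683): rows 4, 5 → Office = B17, B17 ✓
(Salary=51, Name=16, EmpID=686): row 6 → Office = B23 ✓
(Salary=45, Name=20, EmpID=686): rows 7, 11 → Office = B61, B61 ✓
(Salary=49, Name=20, EmpID=686): rows 8, 10 → Office = B22, B22 ✓
Every {Salary, Name, EmpID} value is associated with a single Office value, so {Salary, Name, EmpID} → Office holds.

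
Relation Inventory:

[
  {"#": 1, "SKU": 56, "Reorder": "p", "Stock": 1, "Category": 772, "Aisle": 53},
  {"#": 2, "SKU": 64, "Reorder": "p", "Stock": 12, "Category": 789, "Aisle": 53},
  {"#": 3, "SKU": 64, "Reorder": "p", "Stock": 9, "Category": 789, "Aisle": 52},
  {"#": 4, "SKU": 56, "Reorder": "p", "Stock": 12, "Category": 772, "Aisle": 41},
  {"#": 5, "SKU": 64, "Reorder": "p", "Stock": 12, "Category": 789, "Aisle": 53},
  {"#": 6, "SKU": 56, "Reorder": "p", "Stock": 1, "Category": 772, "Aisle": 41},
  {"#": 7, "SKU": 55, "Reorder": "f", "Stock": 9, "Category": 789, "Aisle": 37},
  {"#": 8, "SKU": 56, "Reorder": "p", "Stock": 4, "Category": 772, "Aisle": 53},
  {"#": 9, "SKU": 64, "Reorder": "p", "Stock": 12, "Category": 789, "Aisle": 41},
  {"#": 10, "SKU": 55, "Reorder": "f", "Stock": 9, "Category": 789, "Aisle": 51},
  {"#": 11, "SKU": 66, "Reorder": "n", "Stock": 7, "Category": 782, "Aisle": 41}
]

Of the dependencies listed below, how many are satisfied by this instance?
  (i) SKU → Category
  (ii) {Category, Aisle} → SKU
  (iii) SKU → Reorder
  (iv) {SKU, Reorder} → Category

4

(i) SKU → Category: every LHS value maps to a single RHS value — holds.
(ii) {Category, Aisle} → SKU: every LHS value maps to a single RHS value — holds.
(iii) SKU → Reorder: every LHS value maps to a single RHS value — holds.
(iv) {SKU, Reorder} → Category: every LHS value maps to a single RHS value — holds.
4 of the 4 dependencies hold.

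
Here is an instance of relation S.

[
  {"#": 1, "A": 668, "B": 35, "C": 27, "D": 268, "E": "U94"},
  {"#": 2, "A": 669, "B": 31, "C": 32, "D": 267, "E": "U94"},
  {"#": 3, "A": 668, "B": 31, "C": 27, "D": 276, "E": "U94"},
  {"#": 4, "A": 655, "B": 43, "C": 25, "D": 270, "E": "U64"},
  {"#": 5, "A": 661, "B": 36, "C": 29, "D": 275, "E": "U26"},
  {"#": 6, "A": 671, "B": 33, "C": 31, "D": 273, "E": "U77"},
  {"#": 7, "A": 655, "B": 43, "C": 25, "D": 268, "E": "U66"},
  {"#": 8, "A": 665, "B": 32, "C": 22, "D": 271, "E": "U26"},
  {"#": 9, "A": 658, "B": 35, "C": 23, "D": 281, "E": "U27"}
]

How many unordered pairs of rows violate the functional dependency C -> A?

0

C=27: all 2 rows agree on A — 0 pairs.
C=25: all 2 rows agree on A — 0 pairs.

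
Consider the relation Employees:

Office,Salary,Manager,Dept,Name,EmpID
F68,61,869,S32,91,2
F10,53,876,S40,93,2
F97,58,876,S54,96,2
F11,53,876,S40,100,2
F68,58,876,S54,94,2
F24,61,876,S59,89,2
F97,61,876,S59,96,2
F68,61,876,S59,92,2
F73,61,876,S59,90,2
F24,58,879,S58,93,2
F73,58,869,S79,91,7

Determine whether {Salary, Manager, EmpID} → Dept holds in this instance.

Yes

(Salary=61, Manager=869, EmpID=2): 1 row → Dept = S32 ✓
(Salary=53, Manager=876, EmpID=2): 2 rows → Dept = S40, S40 ✓
(Salary=58, Manager=876, EmpID=2): 2 rows → Dept = S54, S54 ✓
(Salary=61, Manager=876, EmpID=2): 4 rows → Dept = S59, S59, S59, S59 ✓
(Salary=58, Manager=879, EmpID=2): 1 row → Dept = S58 ✓
(Salary=58, Manager=869, EmpID=7): 1 row → Dept = S79 ✓
Every {Salary, Manager, EmpID} value is associated with a single Dept value, so {Salary, Manager, EmpID} → Dept holds.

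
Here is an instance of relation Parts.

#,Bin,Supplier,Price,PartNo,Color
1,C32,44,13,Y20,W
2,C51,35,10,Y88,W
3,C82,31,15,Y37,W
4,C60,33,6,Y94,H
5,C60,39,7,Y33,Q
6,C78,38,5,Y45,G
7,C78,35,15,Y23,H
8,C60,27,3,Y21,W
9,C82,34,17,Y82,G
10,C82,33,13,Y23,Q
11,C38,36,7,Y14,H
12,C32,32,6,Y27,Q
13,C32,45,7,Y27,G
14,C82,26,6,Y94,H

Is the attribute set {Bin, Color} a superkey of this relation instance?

Yes

All 14 rows have distinct {Bin, Color} values, so {Bin, Color} → (all attributes) holds and {Bin, Color} is a superkey.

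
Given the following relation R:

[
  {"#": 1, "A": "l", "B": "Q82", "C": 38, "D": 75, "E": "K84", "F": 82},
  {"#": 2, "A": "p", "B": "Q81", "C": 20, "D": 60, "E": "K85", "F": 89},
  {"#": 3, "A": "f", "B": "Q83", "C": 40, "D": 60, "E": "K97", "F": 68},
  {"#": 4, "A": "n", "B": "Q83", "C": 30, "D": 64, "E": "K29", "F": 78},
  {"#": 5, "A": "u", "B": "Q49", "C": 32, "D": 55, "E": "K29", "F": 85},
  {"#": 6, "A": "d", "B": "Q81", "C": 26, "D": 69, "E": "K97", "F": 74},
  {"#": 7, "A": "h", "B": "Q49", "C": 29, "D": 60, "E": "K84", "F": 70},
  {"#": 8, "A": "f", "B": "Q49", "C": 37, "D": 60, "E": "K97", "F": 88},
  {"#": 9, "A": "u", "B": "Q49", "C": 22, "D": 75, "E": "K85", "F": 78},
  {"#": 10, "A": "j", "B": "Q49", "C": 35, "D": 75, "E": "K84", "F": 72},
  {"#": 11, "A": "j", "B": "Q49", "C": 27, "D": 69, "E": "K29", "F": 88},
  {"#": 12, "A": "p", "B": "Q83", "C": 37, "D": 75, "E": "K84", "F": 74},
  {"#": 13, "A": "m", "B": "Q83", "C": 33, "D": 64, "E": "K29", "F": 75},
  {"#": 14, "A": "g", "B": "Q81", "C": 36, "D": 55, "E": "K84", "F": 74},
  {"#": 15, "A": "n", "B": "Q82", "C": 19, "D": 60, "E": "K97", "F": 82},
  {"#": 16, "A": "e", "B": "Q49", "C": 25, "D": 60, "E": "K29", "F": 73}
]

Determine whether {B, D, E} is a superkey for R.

No

Rows 4 and 13 have the same {B, D, E} value (B=Q83, D=64, E=K29) but are distinct tuples, so {B, D, E} does not determine every attribute — not a superkey.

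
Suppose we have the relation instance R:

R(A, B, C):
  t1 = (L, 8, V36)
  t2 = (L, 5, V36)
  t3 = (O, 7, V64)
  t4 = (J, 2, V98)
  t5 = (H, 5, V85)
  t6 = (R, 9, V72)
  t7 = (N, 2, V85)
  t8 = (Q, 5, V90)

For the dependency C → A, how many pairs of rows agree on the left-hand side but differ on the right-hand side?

C=V36: all 2 rows agree on A — 0 pairs.
C=V85: violating pairs (5,7) — 1 pair.

1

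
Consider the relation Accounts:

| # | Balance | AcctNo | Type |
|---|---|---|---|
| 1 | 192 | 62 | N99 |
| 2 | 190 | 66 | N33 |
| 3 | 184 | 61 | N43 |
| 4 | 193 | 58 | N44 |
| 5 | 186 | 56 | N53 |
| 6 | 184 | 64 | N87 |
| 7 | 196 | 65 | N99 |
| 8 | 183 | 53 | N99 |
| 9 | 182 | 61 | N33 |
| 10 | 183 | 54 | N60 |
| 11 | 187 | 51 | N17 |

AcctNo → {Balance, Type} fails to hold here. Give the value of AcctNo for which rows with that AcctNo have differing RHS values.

61

AcctNo=62: row 1 → {Balance,Type} = (192, N99) ✓
AcctNo=66: row 2 → {Balance,Type} = (190, N33) ✓
AcctNo=61: rows 3, 9 → {Balance,Type} takes values {(184, N43), (182, N33)} — violation
AcctNo=58: row 4 → {Balance,Type} = (193, N44) ✓
AcctNo=56: row 5 → {Balance,Type} = (186, N53) ✓
AcctNo=64: row 6 → {Balance,Type} = (184, N87) ✓
AcctNo=65: row 7 → {Balance,Type} = (196, N99) ✓
AcctNo=53: row 8 → {Balance,Type} = (183, N99) ✓
AcctNo=54: row 10 → {Balance,Type} = (183, N60) ✓
AcctNo=51: row 11 → {Balance,Type} = (187, N17) ✓
The only AcctNo value with inconsistent RHS is AcctNo=61.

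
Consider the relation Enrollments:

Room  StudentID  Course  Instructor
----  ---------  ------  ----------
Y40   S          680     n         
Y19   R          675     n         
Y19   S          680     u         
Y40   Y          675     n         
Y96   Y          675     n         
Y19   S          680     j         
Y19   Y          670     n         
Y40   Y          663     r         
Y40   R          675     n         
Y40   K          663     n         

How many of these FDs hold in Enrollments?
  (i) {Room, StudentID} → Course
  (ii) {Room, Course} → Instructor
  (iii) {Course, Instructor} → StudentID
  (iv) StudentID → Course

(i) {Room, StudentID} → Course: (Room=Y40, StudentID=Y): 2 rows → Course takes values {675, 663} — violation — fails.
(ii) {Room, Course} → Instructor: (Room=Y19, Course=680): 2 rows → Instructor takes values {u, j} — violation; (Room=Y40, Course=663): 2 rows → Instructor takes values {r, n} — violation — fails.
(iii) {Course, Instructor} → StudentID: (Course=675, Instructor=n): 4 rows → StudentID takes values {R, Y} — violation — fails.
(iv) StudentID → Course: StudentID=Y: 4 rows → Course takes values {675, 670, 663} — violation — fails.
None of the 4 dependencies hold.

0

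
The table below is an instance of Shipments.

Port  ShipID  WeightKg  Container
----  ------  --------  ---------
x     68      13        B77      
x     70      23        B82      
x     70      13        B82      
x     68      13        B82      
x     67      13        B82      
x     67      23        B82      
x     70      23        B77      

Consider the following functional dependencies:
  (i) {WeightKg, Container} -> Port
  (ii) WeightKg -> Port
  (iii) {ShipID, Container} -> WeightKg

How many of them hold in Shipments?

(i) {WeightKg, Container} -> Port: every LHS value maps to a single RHS value — holds.
(ii) WeightKg -> Port: every LHS value maps to a single RHS value — holds.
(iii) {ShipID, Container} -> WeightKg: (ShipID=70, Container=B82): 2 rows → WeightKg takes values {23, 13} — violation; (ShipID=67, Container=B82): 2 rows → WeightKg takes values {13, 23} — violation — fails.
2 of the 3 dependencies hold.

2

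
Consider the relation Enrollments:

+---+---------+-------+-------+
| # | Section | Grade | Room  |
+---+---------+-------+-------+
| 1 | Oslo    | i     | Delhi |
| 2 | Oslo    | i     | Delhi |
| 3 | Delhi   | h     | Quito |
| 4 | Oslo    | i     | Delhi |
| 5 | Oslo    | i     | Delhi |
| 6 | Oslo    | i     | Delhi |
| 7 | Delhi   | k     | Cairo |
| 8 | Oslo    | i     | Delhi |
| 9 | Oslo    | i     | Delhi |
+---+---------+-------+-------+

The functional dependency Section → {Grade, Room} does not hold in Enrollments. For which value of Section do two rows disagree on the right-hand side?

Delhi

Section=Oslo: rows 1, 2, 4, 5, 6, 8, 9 → {Grade,Room} = (i, Delhi), (i, Delhi), (i, Delhi), (i, Delhi), (i, Delhi), (i, Delhi), (i, Delhi) ✓
Section=Delhi: rows 3, 7 → {Grade,Room} takes values {(h, Quito), (k, Cairo)} — violation
The only Section value with inconsistent RHS is Section=Delhi.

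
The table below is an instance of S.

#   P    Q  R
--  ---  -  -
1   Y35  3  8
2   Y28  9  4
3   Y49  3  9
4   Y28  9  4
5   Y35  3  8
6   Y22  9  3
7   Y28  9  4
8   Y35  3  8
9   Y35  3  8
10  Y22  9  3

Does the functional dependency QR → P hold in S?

Yes

(Q=3, R=8): rows 1, 5, 8, 9 → P = Y35, Y35, Y35, Y35 ✓
(Q=9, R=4): rows 2, 4, 7 → P = Y28, Y28, Y28 ✓
(Q=3, R=9): row 3 → P = Y49 ✓
(Q=9, R=3): rows 6, 10 → P = Y22, Y22 ✓
Every QR value is associated with a single P value, so QR → P holds.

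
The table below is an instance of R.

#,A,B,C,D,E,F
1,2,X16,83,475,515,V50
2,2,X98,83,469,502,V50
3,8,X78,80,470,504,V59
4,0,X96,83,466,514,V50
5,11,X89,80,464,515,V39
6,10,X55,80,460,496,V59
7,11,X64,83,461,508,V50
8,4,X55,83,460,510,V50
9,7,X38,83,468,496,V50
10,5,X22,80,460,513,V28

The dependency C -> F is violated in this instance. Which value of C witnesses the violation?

C=83: rows 1, 2, 4, 7, 8, 9 → F = V50, V50, V50, V50, V50, V50 ✓
C=80: rows 3, 5, 6, 10 → F takes values {V59, V39, V28} — violation
The only C value with inconsistent F is C=80.

80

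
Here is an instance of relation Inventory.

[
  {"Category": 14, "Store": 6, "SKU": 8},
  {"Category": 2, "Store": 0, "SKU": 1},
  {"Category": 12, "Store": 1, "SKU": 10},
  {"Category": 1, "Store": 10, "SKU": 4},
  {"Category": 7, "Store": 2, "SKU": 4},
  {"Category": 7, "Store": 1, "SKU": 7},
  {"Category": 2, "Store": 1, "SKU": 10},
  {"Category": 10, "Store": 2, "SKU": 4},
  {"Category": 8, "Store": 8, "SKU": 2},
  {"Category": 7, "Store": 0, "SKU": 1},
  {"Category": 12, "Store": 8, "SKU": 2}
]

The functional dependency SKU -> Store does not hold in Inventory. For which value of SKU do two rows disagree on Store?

SKU=8: 1 row → Store = 6 ✓
SKU=1: 2 rows → Store = 0, 0 ✓
SKU=10: 2 rows → Store = 1, 1 ✓
SKU=4: 3 rows → Store takes values {10, 2} — violation
SKU=7: 1 row → Store = 1 ✓
SKU=2: 2 rows → Store = 8, 8 ✓
The only SKU value with inconsistent Store is SKU=4.

4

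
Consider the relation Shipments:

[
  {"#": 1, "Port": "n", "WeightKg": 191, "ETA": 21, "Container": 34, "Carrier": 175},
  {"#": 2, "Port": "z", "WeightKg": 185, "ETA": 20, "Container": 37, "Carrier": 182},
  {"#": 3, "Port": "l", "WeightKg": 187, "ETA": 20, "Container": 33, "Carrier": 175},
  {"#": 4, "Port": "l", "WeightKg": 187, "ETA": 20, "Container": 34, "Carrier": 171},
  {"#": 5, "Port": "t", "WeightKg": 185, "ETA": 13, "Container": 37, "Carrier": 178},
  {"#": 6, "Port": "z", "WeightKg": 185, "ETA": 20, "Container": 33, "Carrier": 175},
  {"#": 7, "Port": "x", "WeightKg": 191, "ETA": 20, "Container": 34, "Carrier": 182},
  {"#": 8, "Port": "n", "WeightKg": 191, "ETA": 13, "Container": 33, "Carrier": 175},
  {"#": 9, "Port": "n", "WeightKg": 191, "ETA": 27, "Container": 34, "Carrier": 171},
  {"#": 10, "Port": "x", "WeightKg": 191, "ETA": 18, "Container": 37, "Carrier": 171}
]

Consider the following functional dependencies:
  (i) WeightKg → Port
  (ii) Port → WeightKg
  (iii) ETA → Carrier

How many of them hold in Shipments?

(i) WeightKg → Port: WeightKg=191: rows 1, 7, 8, 9, 10 → Port takes values {n, x} — violation; WeightKg=185: rows 2, 5, 6 → Port takes values {z, t} — violation — fails.
(ii) Port → WeightKg: every LHS value maps to a single RHS value — holds.
(iii) ETA → Carrier: ETA=20: rows 2, 3, 4, 6, 7 → Carrier takes values {182, 175, 171} — violation; ETA=13: rows 5, 8 → Carrier takes values {178, 175} — violation — fails.
1 of the 3 dependencies holds.

1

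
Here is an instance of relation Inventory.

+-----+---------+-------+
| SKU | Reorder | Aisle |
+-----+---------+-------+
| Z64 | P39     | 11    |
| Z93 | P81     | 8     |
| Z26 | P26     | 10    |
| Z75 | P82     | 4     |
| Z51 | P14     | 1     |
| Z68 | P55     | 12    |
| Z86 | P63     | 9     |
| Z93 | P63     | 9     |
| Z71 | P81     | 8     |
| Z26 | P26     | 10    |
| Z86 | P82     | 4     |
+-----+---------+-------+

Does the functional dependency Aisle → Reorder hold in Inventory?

Aisle=11: 1 row → Reorder = P39 ✓
Aisle=8: 2 rows → Reorder = P81, P81 ✓
Aisle=10: 2 rows → Reorder = P26, P26 ✓
Aisle=4: 2 rows → Reorder = P82, P82 ✓
Aisle=1: 1 row → Reorder = P14 ✓
Aisle=12: 1 row → Reorder = P55 ✓
Aisle=9: 2 rows → Reorder = P63, P63 ✓
Every Aisle value is associated with a single Reorder value, so Aisle → Reorder holds.

Yes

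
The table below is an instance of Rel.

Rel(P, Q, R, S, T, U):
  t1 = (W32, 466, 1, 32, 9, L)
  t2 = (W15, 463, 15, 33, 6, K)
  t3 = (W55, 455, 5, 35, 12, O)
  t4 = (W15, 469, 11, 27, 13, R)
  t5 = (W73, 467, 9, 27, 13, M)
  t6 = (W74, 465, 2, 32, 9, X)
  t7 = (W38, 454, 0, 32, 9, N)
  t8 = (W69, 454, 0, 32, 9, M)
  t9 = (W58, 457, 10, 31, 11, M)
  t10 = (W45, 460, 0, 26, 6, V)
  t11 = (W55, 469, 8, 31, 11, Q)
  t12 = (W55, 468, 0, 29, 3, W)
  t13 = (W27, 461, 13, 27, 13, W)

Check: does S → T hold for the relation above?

S=32: rows 1, 6, 7, 8 → T = 9, 9, 9, 9 ✓
S=33: row 2 → T = 6 ✓
S=35: row 3 → T = 12 ✓
S=27: rows 4, 5, 13 → T = 13, 13, 13 ✓
S=31: rows 9, 11 → T = 11, 11 ✓
S=26: row 10 → T = 6 ✓
S=29: row 12 → T = 3 ✓
Every S value is associated with a single T value, so S → T holds.

Yes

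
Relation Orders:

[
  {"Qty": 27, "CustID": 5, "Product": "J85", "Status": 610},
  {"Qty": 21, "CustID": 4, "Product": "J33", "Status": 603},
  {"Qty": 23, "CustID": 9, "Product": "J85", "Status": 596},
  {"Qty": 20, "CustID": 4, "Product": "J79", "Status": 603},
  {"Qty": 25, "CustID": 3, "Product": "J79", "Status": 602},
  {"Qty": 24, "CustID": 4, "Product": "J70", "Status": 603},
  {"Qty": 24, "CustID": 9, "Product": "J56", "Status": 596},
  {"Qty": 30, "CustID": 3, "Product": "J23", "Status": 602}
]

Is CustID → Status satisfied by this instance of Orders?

CustID=5: 1 row → Status = 610 ✓
CustID=4: 3 rows → Status = 603, 603, 603 ✓
CustID=9: 2 rows → Status = 596, 596 ✓
CustID=3: 2 rows → Status = 602, 602 ✓
Every CustID value is associated with a single Status value, so CustID → Status holds.

Yes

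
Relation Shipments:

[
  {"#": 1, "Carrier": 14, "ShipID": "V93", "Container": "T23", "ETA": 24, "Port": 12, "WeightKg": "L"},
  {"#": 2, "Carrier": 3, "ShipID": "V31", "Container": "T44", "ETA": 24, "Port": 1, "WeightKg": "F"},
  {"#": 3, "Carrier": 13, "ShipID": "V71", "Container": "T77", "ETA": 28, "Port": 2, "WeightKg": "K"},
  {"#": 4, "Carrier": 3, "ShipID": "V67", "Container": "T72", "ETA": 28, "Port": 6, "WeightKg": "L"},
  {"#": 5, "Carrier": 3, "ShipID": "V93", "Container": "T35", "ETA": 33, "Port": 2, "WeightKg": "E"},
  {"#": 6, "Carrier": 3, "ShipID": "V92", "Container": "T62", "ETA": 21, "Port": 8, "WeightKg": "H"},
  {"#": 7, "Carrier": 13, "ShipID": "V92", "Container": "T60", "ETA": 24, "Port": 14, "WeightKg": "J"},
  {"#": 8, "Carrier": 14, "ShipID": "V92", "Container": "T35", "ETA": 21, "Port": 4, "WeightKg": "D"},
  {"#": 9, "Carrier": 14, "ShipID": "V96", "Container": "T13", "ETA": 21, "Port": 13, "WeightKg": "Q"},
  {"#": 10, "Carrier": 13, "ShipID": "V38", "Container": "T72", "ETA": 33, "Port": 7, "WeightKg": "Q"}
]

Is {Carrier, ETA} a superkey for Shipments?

Rows 8 and 9 have the same {Carrier, ETA} value (Carrier=14, ETA=21) but are distinct tuples, so {Carrier, ETA} does not determine every attribute — not a superkey.

No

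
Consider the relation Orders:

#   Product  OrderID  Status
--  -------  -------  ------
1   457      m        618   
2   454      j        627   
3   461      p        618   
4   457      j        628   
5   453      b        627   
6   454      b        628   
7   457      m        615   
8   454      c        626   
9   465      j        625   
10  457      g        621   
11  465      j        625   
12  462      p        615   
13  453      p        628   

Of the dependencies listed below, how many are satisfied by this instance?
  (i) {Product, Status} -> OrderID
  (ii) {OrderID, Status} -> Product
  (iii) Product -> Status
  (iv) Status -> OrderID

(i) {Product, Status} -> OrderID: every LHS value maps to a single RHS value — holds.
(ii) {OrderID, Status} -> Product: every LHS value maps to a single RHS value — holds.
(iii) Product -> Status: Product=457: rows 1, 4, 7, 10 → Status takes values {618, 628, 615, 621} — violation; Product=454: rows 2, 6, 8 → Status takes values {627, 628, 626} — violation; Product=453: rows 5, 13 → Status takes values {627, 628} — violation — fails.
(iv) Status -> OrderID: Status=618: rows 1, 3 → OrderID takes values {m, p} — violation; Status=627: rows 2, 5 → OrderID takes values {j, b} — violation; Status=628: rows 4, 6, 13 → OrderID takes values {j, b, p} — violation; Status=615: rows 7, 12 → OrderID takes values {m, p} — violation — fails.
2 of the 4 dependencies hold.

2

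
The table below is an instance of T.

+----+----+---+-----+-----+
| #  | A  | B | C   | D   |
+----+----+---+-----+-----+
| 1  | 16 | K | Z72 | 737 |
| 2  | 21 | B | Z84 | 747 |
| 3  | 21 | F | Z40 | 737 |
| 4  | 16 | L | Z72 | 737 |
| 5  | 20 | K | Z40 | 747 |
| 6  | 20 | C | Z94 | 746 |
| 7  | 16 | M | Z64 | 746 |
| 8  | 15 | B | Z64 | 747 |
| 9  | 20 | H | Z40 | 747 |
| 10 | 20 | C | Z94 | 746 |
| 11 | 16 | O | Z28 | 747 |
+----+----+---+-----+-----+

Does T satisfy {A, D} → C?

(A=16, D=737): rows 1, 4 → C = Z72, Z72 ✓
(A=21, D=747): row 2 → C = Z84 ✓
(A=21, D=737): row 3 → C = Z40 ✓
(A=20, D=747): rows 5, 9 → C = Z40, Z40 ✓
(A=20, D=746): rows 6, 10 → C = Z94, Z94 ✓
(A=16, D=746): row 7 → C = Z64 ✓
(A=15, D=747): row 8 → C = Z64 ✓
(A=16, D=747): row 11 → C = Z28 ✓
Every {A, D} value is associated with a single C value, so {A, D} → C holds.

Yes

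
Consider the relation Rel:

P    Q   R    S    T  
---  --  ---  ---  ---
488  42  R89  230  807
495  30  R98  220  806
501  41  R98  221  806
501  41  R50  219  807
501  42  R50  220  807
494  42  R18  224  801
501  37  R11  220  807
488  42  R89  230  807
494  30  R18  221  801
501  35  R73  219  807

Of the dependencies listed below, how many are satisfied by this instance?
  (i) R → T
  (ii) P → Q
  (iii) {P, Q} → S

(i) R → T: every LHS value maps to a single RHS value — holds.
(ii) P → Q: P=501: 5 rows → Q takes values {41, 42, 37, 35} — violation; P=494: 2 rows → Q takes values {42, 30} — violation — fails.
(iii) {P, Q} → S: (P=501, Q=41): 2 rows → S takes values {221, 219} — violation — fails.
1 of the 3 dependencies holds.

1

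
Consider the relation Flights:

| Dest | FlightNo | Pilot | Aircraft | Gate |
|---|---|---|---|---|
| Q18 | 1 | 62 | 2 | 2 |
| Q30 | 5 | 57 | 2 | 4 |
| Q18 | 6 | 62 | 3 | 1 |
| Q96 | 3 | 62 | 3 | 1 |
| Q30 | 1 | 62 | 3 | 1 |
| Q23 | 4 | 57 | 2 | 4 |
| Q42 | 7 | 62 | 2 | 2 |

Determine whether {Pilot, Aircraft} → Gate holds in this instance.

Yes

(Pilot=62, Aircraft=2): 2 rows → Gate = 2, 2 ✓
(Pilot=57, Aircraft=2): 2 rows → Gate = 4, 4 ✓
(Pilot=62, Aircraft=3): 3 rows → Gate = 1, 1, 1 ✓
Every {Pilot, Aircraft} value is associated with a single Gate value, so {Pilot, Aircraft} → Gate holds.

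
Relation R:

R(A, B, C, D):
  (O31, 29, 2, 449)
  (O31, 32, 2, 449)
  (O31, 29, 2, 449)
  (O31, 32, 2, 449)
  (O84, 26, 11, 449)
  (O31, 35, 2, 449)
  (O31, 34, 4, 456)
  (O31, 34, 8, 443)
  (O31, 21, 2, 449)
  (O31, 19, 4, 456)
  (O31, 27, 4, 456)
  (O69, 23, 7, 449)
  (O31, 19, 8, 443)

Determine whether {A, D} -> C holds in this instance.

(A=O31, D=449): 6 rows → C = 2, 2, 2, 2, 2, 2 ✓
(A=O84, D=449): 1 row → C = 11 ✓
(A=O31, D=456): 3 rows → C = 4, 4, 4 ✓
(A=O31, D=443): 2 rows → C = 8, 8 ✓
(A=O69, D=449): 1 row → C = 7 ✓
Every {A, D} value is associated with a single C value, so {A, D} -> C holds.

Yes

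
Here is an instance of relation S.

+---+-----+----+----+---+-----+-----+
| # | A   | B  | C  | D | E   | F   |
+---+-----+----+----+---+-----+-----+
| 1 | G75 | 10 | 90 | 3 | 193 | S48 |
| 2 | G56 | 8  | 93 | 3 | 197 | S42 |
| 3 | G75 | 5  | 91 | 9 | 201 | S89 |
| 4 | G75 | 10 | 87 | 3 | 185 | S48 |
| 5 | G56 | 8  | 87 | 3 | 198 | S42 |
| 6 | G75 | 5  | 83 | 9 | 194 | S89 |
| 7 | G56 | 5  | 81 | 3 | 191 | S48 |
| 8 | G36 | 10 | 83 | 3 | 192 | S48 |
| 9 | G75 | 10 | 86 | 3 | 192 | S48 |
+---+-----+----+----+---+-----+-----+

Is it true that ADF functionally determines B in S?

(A=G75, D=3, F=S48): rows 1, 4, 9 → B = 10, 10, 10 ✓
(A=G56, D=3, F=S42): rows 2, 5 → B = 8, 8 ✓
(A=G75, D=9, F=S89): rows 3, 6 → B = 5, 5 ✓
(A=G56, D=3, F=S48): row 7 → B = 5 ✓
(A=G36, D=3, F=S48): row 8 → B = 10 ✓
Every ADF value is associated with a single B value, so ADF -> B holds.

Yes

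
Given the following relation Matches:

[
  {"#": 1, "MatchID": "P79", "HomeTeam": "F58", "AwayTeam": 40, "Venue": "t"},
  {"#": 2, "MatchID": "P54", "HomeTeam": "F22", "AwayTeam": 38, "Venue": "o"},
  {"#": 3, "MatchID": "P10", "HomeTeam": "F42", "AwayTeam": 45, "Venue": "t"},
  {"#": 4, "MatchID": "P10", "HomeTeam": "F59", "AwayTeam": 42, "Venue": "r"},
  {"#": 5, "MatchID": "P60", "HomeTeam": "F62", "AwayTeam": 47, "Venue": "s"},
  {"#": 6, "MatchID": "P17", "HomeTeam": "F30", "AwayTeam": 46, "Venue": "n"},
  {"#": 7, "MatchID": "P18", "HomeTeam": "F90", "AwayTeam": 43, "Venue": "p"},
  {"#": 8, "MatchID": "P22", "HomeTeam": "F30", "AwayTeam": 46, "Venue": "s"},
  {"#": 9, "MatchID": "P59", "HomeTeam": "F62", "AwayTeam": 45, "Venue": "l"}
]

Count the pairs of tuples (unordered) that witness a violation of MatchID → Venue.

1

MatchID=P10: violating pairs (3,4) — 1 pair.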